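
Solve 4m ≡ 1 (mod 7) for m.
Since 7 is prime, by Fermat 4^(-1) ≡ 4^{5} ≡ 2 (mod 7). Verify: 4 × 2 = 8 ≡ 1 (mod 7)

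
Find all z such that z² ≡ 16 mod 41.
The square roots of 16 mod 41 are 37 and 4. Verify: 37² = 1369 ≡ 16 mod 41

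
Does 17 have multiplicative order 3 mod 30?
Powers of 17 mod 30: 17^1≡17, 17^2≡19, 17^3≡23, 17^4≡1. 17^3≡23≢1, so ord ≠ 3. No, the actual order is 4.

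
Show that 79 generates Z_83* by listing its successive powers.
79^1, 79^2, ..., 79^{82} mod 83: [79, 16, 19, 7, 55, 29, 50, 49, 53, 37, 18, 11, 39, 10, 43, 77, 24, 70, 52, 41, 2, 75, 32, 38, 14, 27, 58, 17, 15, 23, 74, 36, 22, 78, 20, 3, 71, 48, 57, 21, 82, 4, 67, 64, 76, 28, 54, 33, 34, 30, 46, 65, 72, 44, 73, 40, 6, 59, 13, 31, 42, 81, 8, 51, 45, 69, 56, 25, 66, 68, 60, 9, 47, 61, 5, 63, 80, 12, 35, 26, 62, 1]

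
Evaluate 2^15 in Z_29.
By repeated squaring (mod 29): 2^{1}≡2, 2^{2}≡4, 2^{4}≡16, 2^{8}≡24. Then 2^{15} = 2^{8+4+2+1} ≡ 24 × 16 × 4 × 2 ≡ 27 (mod 29)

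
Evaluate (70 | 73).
(70/73) = 70^{36} mod 73 = 1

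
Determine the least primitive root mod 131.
g = 2. For each prime q|130: 2^{65}≡130, 2^{26}≡53, 2^{10}≡107, none ≡ 1, so ord_131(2) = 130 and 2 is a primitive root.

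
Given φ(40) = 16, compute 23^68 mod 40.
By Euler: 23^{16} ≡ 1 mod 40 since gcd(23, 40) = 1. 68 = 4×16 + 4. So 23^{68} ≡ 23^{4} ≡ 1 mod 40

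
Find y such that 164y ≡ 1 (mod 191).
Since 191 is prime, by Fermat 164^(-1) ≡ 164^{189} ≡ 99 (mod 191). Verify: 164 × 99 = 16236 ≡ 1 (mod 191)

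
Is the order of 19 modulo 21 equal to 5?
Powers of 19 mod 21: 19^1≡19, 19^2≡4, 19^3≡13, 19^4≡16, 19^5≡10, 19^6≡1. 19^5≡10≢1, so ord ≠ 5. No, the actual order is 6.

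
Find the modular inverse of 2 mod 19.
Since 19 is prime, by Fermat 2^(-1) ≡ 2^{17} ≡ 10 (mod 19). Verify: 2 × 10 = 20 ≡ 1 (mod 19)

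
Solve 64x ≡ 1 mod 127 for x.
Since 127 is prime, by Fermat 64^(-1) ≡ 64^{125} ≡ 2 mod 127. Verify: 64 × 2 = 128 ≡ 1 mod 127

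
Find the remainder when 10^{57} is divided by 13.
By Fermat: 10^{12} ≡ 1 mod 13. 57 = 4×12 + 9. So 10^{57} ≡ 10^{9} ≡ 12 mod 13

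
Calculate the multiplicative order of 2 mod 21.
Powers of 2 mod 21: 2^1≡2, 2^2≡4, 2^3≡8, 2^4≡16, 2^5≡11, 2^6≡1. Order = 6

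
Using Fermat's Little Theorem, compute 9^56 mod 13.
By Fermat: 9^{12} ≡ 1 mod 13. 56 = 4×12 + 8. So 9^{56} ≡ 9^{8} ≡ 3 mod 13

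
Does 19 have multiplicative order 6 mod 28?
Powers of 19 mod 28: 19^1≡19, 19^2≡25, 19^3≡27, 19^4≡9, 19^5≡3, 19^6≡1. First k with 19^k≡1 is k=6. Yes, ord_28(19) = 6.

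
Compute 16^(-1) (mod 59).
Since 59 is prime, by Fermat 16^(-1) ≡ 16^{57} ≡ 48 (mod 59). Verify: 16 × 48 = 768 ≡ 1 (mod 59)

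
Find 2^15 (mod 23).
By repeated squaring (mod 23): 2^{1}≡2, 2^{2}≡4, 2^{4}≡16, 2^{8}≡3. Then 2^{15} = 2^{8+4+2+1} ≡ 3 × 16 × 4 × 2 ≡ 16 (mod 23)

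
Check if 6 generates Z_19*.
6^{9} ≡ 1 (mod 19) and 9 < 18, so ord_19(6) = 9 ≠ 18 and 6 is not a primitive root.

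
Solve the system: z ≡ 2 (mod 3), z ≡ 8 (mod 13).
M = 3 × 13 = 39. M₁ = 13, y₁ ≡ 1 (mod 3). M₂ = 3, y₂ ≡ 9 (mod 13). z = 2×13×1 + 8×3×9 ≡ 8 (mod 39)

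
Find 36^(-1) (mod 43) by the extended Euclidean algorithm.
Extended GCD: 36(6) + 43(-5) = 1. So 36^(-1) ≡ 6 (mod 43). Verify: 36 × 6 = 216 ≡ 1 (mod 43)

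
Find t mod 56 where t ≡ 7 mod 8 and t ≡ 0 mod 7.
M = 8 × 7 = 56. M₁ = 7, y₁ ≡ 7 mod 8. M₂ = 8, y₂ ≡ 1 mod 7. t = 7×7×7 + 0×8×1 ≡ 7 mod 56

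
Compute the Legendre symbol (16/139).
(16/139) = 16^{69} mod 139 = 1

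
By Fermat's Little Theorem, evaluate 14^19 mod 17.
By Fermat: 14^{16} ≡ 1 mod 17. So 14^{19} = 14^{16} · 14^{3} ≡ 14^{3} ≡ 7 mod 17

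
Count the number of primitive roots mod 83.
Number of primitive roots mod 83 = φ(p-1) = φ(82) = 40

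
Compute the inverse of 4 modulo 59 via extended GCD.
Extended GCD: 4(15) + 59(-1) = 1. So 4^(-1) ≡ 15 mod 59. Verify: 4 × 15 = 60 ≡ 1 mod 59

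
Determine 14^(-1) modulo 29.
Since 29 is prime, by Fermat 14^(-1) ≡ 14^{27} ≡ 27 mod 29. Verify: 14 × 27 = 378 ≡ 1 mod 29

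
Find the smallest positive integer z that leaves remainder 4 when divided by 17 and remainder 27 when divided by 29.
M = 17 × 29 = 493. M₁ = 29, y₁ ≡ 10 (mod 17). M₂ = 17, y₂ ≡ 12 (mod 29). z = 4×29×10 + 27×17×12 ≡ 259 (mod 493)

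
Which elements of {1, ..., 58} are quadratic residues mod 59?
QRs mod 59: {1, 3, 4, 5, 7, 9, 12, 15, 16, 17, 19, 20, 21, 22, 25, 26, 27, 28, 29, 35, 36, 41, 45, 46, 48, 49, 51, 53, 57}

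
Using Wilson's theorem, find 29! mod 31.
(30)! = (29)! × (30) ≡ -1 mod 31. So (29)! ≡ -1 × (30)^(-1) ≡ (-1)×(-1) = 1 mod 31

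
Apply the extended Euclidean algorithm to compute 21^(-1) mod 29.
Extended GCD: 21(-11) + 29(8) = 1. So 21^(-1) ≡ -11 ≡ 18 (mod 29). Verify: 21 × 18 = 378 ≡ 1 (mod 29)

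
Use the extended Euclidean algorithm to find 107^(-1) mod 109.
Extended GCD: 107(54) + 109(-53) = 1. So 107^(-1) ≡ 54 mod 109. Verify: 107 × 54 = 5778 ≡ 1 mod 109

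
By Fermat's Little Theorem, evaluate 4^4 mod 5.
By Fermat's Little Theorem, 4^{4} ≡ 1 (mod 5) since 5 is prime and gcd(4, 5) = 1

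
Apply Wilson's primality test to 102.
(101)! mod 102 = 0. Since 0 ≢ -1 mod 102, 102 is not prime.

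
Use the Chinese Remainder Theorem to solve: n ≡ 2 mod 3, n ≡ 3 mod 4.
M = 3 × 4 = 12. M₁ = 4, y₁ ≡ 1 mod 3. M₂ = 3, y₂ ≡ 3 mod 4. n = 2×4×1 + 3×3×3 ≡ 11 mod 12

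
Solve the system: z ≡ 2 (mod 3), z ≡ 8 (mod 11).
M = 3 × 11 = 33. M₁ = 11, y₁ ≡ 2 (mod 3). M₂ = 3, y₂ ≡ 4 (mod 11). z = 2×11×2 + 8×3×4 ≡ 8 (mod 33)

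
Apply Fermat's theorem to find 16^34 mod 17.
By Fermat: 16^{16} ≡ 1 mod 17. 34 = 2×16 + 2. So 16^{34} ≡ 16^{2} ≡ 1 mod 17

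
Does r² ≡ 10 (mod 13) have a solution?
By Euler's criterion: 10^{6} ≡ 1 (mod 13). Since this equals 1, 10 is a QR.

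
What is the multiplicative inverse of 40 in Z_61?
Since 61 is prime, by Fermat 40^(-1) ≡ 40^{59} ≡ 29 mod 61. Verify: 40 × 29 = 1160 ≡ 1 mod 61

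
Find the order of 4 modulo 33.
Powers of 4 mod 33: 4^1≡4, 4^2≡16, 4^3≡31, 4^4≡25, 4^5≡1. ord_33(4) = 5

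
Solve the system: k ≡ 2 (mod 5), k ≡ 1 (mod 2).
M = 5 × 2 = 10. M₁ = 2, y₁ ≡ 3 (mod 5). M₂ = 5, y₂ ≡ 1 (mod 2). k = 2×2×3 + 1×5×1 ≡ 7 (mod 10)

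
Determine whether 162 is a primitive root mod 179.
ord_179(162) divides 178. For each prime q|178: 162^{89}≡178, 162^{2}≡110, none ≡ 1. So 162 has order 178 and is a primitive root mod 179.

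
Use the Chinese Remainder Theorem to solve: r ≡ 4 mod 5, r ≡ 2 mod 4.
M = 5 × 4 = 20. M₁ = 4, y₁ ≡ 4 mod 5. M₂ = 5, y₂ ≡ 1 mod 4. r = 4×4×4 + 2×5×1 ≡ 14 mod 20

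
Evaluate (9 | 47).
(9/47) = 9^{23} mod 47 = 1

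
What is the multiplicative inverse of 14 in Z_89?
Since 89 is prime, by Fermat 14^(-1) ≡ 14^{87} ≡ 70 (mod 89). Verify: 14 × 70 = 980 ≡ 1 (mod 89)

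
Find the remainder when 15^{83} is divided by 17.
By Fermat: 15^{16} ≡ 1 (mod 17). 83 = 5×16 + 3. So 15^{83} ≡ 15^{3} ≡ 9 (mod 17)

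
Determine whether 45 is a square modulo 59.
By Euler's criterion: 45^{29} ≡ 1 (mod 59). Since this equals 1, 45 is a QR.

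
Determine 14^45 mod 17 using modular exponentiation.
Using Fermat: 14^{16} ≡ 1 mod 17. 45 ≡ 13 mod 16. So 14^{45} ≡ 14^{13} ≡ 5 mod 17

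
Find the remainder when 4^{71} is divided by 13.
By Fermat: 4^{12} ≡ 1 mod 13. 71 = 5×12 + 11. So 4^{71} ≡ 4^{11} ≡ 10 mod 13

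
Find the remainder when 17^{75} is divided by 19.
By Fermat: 17^{18} ≡ 1 (mod 19). 75 = 4×18 + 3. So 17^{75} ≡ 17^{3} ≡ 11 (mod 19)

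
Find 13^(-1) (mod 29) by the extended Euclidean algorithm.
Extended GCD: 13(9) + 29(-4) = 1. So 13^(-1) ≡ 9 (mod 29). Verify: 13 × 9 = 117 ≡ 1 (mod 29)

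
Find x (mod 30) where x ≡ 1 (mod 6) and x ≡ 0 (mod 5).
M = 6 × 5 = 30. M₁ = 5, y₁ ≡ 5 (mod 6). M₂ = 6, y₂ ≡ 1 (mod 5). x = 1×5×5 + 0×6×1 ≡ 25 (mod 30)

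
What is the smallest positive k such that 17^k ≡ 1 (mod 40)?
Powers of 17 mod 40: 17^1≡17, 17^2≡9, 17^3≡33, 17^4≡1. ord_40(17) = 4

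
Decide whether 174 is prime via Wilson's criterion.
(173)! mod 174 = 0. Since 0 ≢ -1 mod 174, 174 is not prime.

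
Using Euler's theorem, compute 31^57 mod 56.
By Euler: 31^{24} ≡ 1 (mod 56) since gcd(31, 56) = 1. 57 = 2×24 + 9. So 31^{57} ≡ 31^{9} ≡ 55 (mod 56)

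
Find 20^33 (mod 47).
By repeated squaring (mod 47): 20^{1}≡20, 20^{2}≡24, 20^{4}≡12, 20^{8}≡3, 20^{16}≡9, 20^{32}≡34. Then 20^{33} = 20^{32+1} ≡ 34 × 20 ≡ 22 (mod 47)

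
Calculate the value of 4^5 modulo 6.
By repeated squaring (mod 6): 4^{1}≡4, 4^{2}≡4, 4^{4}≡4. Then 4^{5} = 4^{4+1} ≡ 4 × 4 ≡ 4 (mod 6)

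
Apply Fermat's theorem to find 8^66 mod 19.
By Fermat: 8^{18} ≡ 1 mod 19. 66 = 3×18 + 12. So 8^{66} ≡ 8^{12} ≡ 1 mod 19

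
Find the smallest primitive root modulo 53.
g = 2. Powers: [2, 4, 8, 16, 32, 11, 22, 44, 35, 17, ...] generates all 52 non-zero residues.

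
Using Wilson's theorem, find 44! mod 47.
(46)! = (44)! × (45) × (46) ≡ -1 mod 47. So (44)! ≡ -1 × [(46)(45)]^(-1) ≡ 23 mod 47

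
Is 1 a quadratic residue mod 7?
By Euler's criterion: 1^{3} ≡ 1 (mod 7). Since this equals 1, 1 is a QR.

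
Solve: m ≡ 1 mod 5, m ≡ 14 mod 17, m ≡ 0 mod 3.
M = 5 × 17 × 3 = 255. M₁ = 51, y₁ ≡ 1 mod 5. M₂ = 15, y₂ ≡ 8 mod 17. M₃ = 85, y₃ ≡ 1 mod 3. m = 1×51×1 + 14×15×8 + 0×85×1 ≡ 201 mod 255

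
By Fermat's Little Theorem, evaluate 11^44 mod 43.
By Fermat: 11^{42} ≡ 1 mod 43. So 11^{44} = 11^{42} · 11^{2} ≡ 11^{2} ≡ 35 mod 43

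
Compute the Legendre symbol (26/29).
(26/29) = 26^{14} mod 29 = -1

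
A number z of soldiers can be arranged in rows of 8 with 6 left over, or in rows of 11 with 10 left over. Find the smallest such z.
M = 8 × 11 = 88. M₁ = 11, y₁ ≡ 3 mod 8. M₂ = 8, y₂ ≡ 7 mod 11. z = 6×11×3 + 10×8×7 ≡ 54 mod 88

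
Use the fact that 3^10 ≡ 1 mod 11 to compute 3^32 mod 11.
By Fermat: 3^{10} ≡ 1 mod 11. 32 = 3×10 + 2. So 3^{32} ≡ 3^{2} ≡ 9 mod 11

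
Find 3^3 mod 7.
3^{3} = 27 ≡ 6 mod 7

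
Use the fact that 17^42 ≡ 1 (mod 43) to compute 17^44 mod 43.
By Fermat: 17^{42} ≡ 1 (mod 43). So 17^{44} = 17^{42} · 17^{2} ≡ 17^{2} ≡ 31 (mod 43)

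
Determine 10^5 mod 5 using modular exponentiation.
By repeated squaring (mod 5): 10^{1}≡0, 10^{2}≡0, 10^{4}≡0. Then 10^{5} = 10^{4+1} ≡ 0 × 0 ≡ 0 (mod 5)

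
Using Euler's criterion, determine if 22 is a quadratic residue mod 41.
By Euler's criterion: 22^{20} ≡ 40 mod 41. Since this equals -1 (≡ 40), 22 is not a QR.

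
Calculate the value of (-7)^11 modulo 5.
Using Fermat: (-7)^{4} ≡ 1 mod 5. 11 ≡ 3 mod 4. So (-7)^{11} ≡ (-7)^{3} ≡ 2 mod 5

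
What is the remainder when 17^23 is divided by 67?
By repeated squaring mod 67: 17^{1}≡17, 17^{2}≡21, 17^{4}≡39, 17^{8}≡47, 17^{16}≡65. Then 17^{23} = 17^{16+4+2+1} ≡ 65 × 39 × 21 × 17 ≡ 26 mod 67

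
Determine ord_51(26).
Powers of 26 mod 51: 26^1≡26, 26^2≡13, 26^3≡32, 26^4≡16, 26^5≡8, 26^6≡4, 26^7≡2, 26^8≡1. So the order of 26 is 8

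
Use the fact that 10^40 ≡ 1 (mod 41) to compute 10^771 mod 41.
By Fermat: 10^{40} ≡ 1 (mod 41). 771 ≡ 11 (mod 40). So 10^{771} ≡ 10^{11} ≡ 10 (mod 41)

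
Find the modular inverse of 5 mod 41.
Since 41 is prime, by Fermat 5^(-1) ≡ 5^{39} ≡ 33 (mod 41). Verify: 5 × 33 = 165 ≡ 1 (mod 41)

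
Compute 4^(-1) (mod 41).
Since 41 is prime, by Fermat 4^(-1) ≡ 4^{39} ≡ 31 (mod 41). Verify: 4 × 31 = 124 ≡ 1 (mod 41)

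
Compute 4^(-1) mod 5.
Since 5 is prime, by Fermat 4^(-1) ≡ 4^{3} ≡ 4 mod 5. Verify: 4 × 4 = 16 ≡ 1 mod 5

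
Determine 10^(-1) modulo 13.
Since 13 is prime, by Fermat 10^(-1) ≡ 10^{11} ≡ 4 (mod 13). Verify: 10 × 4 = 40 ≡ 1 (mod 13)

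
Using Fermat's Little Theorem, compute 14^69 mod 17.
By Fermat: 14^{16} ≡ 1 (mod 17). 69 = 4×16 + 5. So 14^{69} ≡ 14^{5} ≡ 12 (mod 17)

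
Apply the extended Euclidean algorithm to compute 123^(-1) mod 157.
Extended GCD: 123(60) + 157(-47) = 1. So 123^(-1) ≡ 60 (mod 157). Verify: 123 × 60 = 7380 ≡ 1 (mod 157)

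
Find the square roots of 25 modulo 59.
The square roots of 25 mod 59 are 5 and 54. Verify: 5² = 25 ≡ 25 (mod 59)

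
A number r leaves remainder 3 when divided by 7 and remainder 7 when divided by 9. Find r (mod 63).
M = 7 × 9 = 63. M₁ = 9, y₁ ≡ 4 (mod 7). M₂ = 7, y₂ ≡ 4 (mod 9). r = 3×9×4 + 7×7×4 ≡ 52 (mod 63)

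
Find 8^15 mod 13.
Using Fermat: 8^{12} ≡ 1 mod 13. 15 ≡ 3 mod 12. So 8^{15} ≡ 8^{3} ≡ 5 mod 13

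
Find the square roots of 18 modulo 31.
The square roots of 18 mod 31 are 7 and 24. Verify: 7² = 49 ≡ 18 (mod 31)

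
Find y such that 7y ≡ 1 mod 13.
Since 13 is prime, by Fermat 7^(-1) ≡ 7^{11} ≡ 2 mod 13. Verify: 7 × 2 = 14 ≡ 1 mod 13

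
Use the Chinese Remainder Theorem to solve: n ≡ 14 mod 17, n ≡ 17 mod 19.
M = 17 × 19 = 323. M₁ = 19, y₁ ≡ 9 mod 17. M₂ = 17, y₂ ≡ 9 mod 19. n = 14×19×9 + 17×17×9 ≡ 150 mod 323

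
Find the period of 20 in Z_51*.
Powers of 20 mod 51: 20^1≡20, 20^2≡43, 20^3≡44, 20^4≡13, 20^5≡5, 20^6≡49, 20^7≡11, 20^8≡16, 20^9≡14, 20^10≡25, 20^11≡41, 20^12≡4, 20^13≡29, 20^14≡19, 20^15≡23, 20^16≡1. ord_51(20) = 16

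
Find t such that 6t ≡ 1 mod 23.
Since 23 is prime, by Fermat 6^(-1) ≡ 6^{21} ≡ 4 mod 23. Verify: 6 × 4 = 24 ≡ 1 mod 23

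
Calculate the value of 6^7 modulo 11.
By repeated squaring mod 11: 6^{1}≡6, 6^{2}≡3, 6^{4}≡9. Then 6^{7} = 6^{4+2+1} ≡ 9 × 3 × 6 ≡ 8 mod 11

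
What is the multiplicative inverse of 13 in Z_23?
Since 23 is prime, by Fermat 13^(-1) ≡ 13^{21} ≡ 16 (mod 23). Verify: 13 × 16 = 208 ≡ 1 (mod 23)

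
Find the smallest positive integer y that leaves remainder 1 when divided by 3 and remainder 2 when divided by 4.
M = 3 × 4 = 12. M₁ = 4, y₁ ≡ 1 (mod 3). M₂ = 3, y₂ ≡ 3 (mod 4). y = 1×4×1 + 2×3×3 ≡ 10 (mod 12)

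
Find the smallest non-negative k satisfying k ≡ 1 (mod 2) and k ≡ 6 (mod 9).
M = 2 × 9 = 18. M₁ = 9, y₁ ≡ 1 (mod 2). M₂ = 2, y₂ ≡ 5 (mod 9). k = 1×9×1 + 6×2×5 ≡ 15 (mod 18)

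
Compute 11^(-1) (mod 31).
Since 31 is prime, by Fermat 11^(-1) ≡ 11^{29} ≡ 17 (mod 31). Verify: 11 × 17 = 187 ≡ 1 (mod 31)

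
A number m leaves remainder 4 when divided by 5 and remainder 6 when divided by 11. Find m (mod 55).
M = 5 × 11 = 55. M₁ = 11, y₁ ≡ 1 (mod 5). M₂ = 5, y₂ ≡ 9 (mod 11). m = 4×11×1 + 6×5×9 ≡ 39 (mod 55)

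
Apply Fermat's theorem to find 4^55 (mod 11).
By Fermat: 4^{10} ≡ 1 (mod 11). 55 = 5×10 + 5. So 4^{55} ≡ 4^{5} ≡ 1 (mod 11)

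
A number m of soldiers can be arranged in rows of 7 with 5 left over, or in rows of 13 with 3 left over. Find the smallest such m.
M = 7 × 13 = 91. M₁ = 13, y₁ ≡ 6 mod 7. M₂ = 7, y₂ ≡ 2 mod 13. m = 5×13×6 + 3×7×2 ≡ 68 mod 91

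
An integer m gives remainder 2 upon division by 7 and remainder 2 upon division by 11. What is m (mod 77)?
M = 7 × 11 = 77. M₁ = 11, y₁ ≡ 2 (mod 7). M₂ = 7, y₂ ≡ 8 (mod 11). m = 2×11×2 + 2×7×8 ≡ 2 (mod 77)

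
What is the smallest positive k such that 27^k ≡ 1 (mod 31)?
Powers of 27 mod 31: 27^1≡27, 27^2≡16, 27^3≡29, 27^4≡8, 27^5≡30, 27^6≡4, 27^7≡15, 27^8≡2, 27^9≡23, 27^10≡1. Order = 10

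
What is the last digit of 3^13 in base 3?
By repeated squaring (mod 3): 3^{1}≡0, 3^{2}≡0, 3^{4}≡0, 3^{8}≡0. Then 3^{13} = 3^{8+4+1} ≡ 0 × 0 × 0 ≡ 0 (mod 3)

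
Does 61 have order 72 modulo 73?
61^{36} ≡ 1 (mod 73) and 36 < 72, so ord_73(61) = 36 ≠ 72 and 61 is not a primitive root.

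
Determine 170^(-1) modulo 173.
Since 173 is prime, by Fermat 170^(-1) ≡ 170^{171} ≡ 115 (mod 173). Verify: 170 × 115 = 19550 ≡ 1 (mod 173)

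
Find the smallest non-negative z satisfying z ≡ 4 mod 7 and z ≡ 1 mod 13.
M = 7 × 13 = 91. M₁ = 13, y₁ ≡ 6 mod 7. M₂ = 7, y₂ ≡ 2 mod 13. z = 4×13×6 + 1×7×2 ≡ 53 mod 91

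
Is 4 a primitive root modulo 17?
4^{4} ≡ 1 mod 17 and 4 < 16, so ord_17(4) = 4 ≠ 16 and 4 is not a primitive root.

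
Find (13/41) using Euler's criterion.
(13/41) = 13^{20} mod 41 = -1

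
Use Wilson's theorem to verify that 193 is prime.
(192)! mod 193 = 192. Since this equals -1 mod 193, Wilson confirms 193 is prime.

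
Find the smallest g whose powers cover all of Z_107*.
g = 2. Powers: [2, 4, 8, 16, 32, 64, 21, 42, 84, ...] generates all 106 non-zero residues.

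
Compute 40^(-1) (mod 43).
Since 43 is prime, by Fermat 40^(-1) ≡ 40^{41} ≡ 14 (mod 43). Verify: 40 × 14 = 560 ≡ 1 (mod 43)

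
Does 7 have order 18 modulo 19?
7^{3} ≡ 1 mod 19 and 3 < 18, so ord_19(7) = 3 ≠ 18 and 7 is not a primitive root.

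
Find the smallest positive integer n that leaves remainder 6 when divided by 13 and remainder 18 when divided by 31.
M = 13 × 31 = 403. M₁ = 31, y₁ ≡ 8 (mod 13). M₂ = 13, y₂ ≡ 12 (mod 31). n = 6×31×8 + 18×13×12 ≡ 266 (mod 403)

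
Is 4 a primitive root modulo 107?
4^{53} ≡ 1 mod 107 and 53 < 106, so ord_107(4) = 53 ≠ 106 and 4 is not a primitive root.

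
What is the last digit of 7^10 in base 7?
By repeated squaring mod 7: 7^{1}≡0, 7^{2}≡0, 7^{4}≡0, 7^{8}≡0. Then 7^{10} = 7^{8+2} ≡ 0 × 0 ≡ 0 mod 7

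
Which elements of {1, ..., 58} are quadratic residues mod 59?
Squares in Z_59*: {1, 3, 4, 5, 7, 9, 12, 15, 16, 17, 19, 20, 21, 22, 25, 26, 27, 28, 29, 35, 36, 41, 45, 46, 48, 49, 51, 53, 57}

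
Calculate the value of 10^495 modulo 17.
Using Fermat: 10^{16} ≡ 1 mod 17. 495 ≡ 15 mod 16. So 10^{495} ≡ 10^{15} ≡ 12 mod 17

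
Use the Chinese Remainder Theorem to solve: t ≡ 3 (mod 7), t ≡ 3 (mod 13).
M = 7 × 13 = 91. M₁ = 13, y₁ ≡ 6 (mod 7). M₂ = 7, y₂ ≡ 2 (mod 13). t = 3×13×6 + 3×7×2 ≡ 3 (mod 91)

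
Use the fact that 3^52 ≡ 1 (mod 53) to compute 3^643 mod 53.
By Fermat: 3^{52} ≡ 1 (mod 53). 643 ≡ 19 (mod 52). So 3^{643} ≡ 3^{19} ≡ 34 (mod 53)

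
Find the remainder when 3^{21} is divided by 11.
By Fermat: 3^{10} ≡ 1 mod 11. 21 = 2×10 + 1. So 3^{21} ≡ 3^{1} ≡ 3 mod 11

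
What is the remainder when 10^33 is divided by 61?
By repeated squaring mod 61: 10^{1}≡10, 10^{2}≡39, 10^{4}≡57, 10^{8}≡16, 10^{16}≡12, 10^{32}≡22. Then 10^{33} = 10^{32+1} ≡ 22 × 10 ≡ 37 mod 61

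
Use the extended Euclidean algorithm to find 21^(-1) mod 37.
Extended GCD: 21(-7) + 37(4) = 1. So 21^(-1) ≡ -7 ≡ 30 mod 37. Verify: 21 × 30 = 630 ≡ 1 mod 37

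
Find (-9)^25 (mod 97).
By repeated squaring (mod 97): (-9)^{1}≡88, (-9)^{2}≡81, (-9)^{4}≡62, (-9)^{8}≡61, (-9)^{16}≡35. Then (-9)^{25} = (-9)^{16+8+1} ≡ 35 × 61 × 88 ≡ 88 (mod 97)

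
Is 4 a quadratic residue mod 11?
By Euler's criterion: 4^{5} ≡ 1 mod 11. Since this equals 1, 4 is a QR.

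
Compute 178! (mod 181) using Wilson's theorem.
(180)! = (178)! × (179) × (180) ≡ -1 (mod 181). So (178)! ≡ -1 × [(180)(179)]^(-1) ≡ 90 (mod 181)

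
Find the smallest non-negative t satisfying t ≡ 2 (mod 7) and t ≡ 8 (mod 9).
M = 7 × 9 = 63. M₁ = 9, y₁ ≡ 4 (mod 7). M₂ = 7, y₂ ≡ 4 (mod 9). t = 2×9×4 + 8×7×4 ≡ 44 (mod 63)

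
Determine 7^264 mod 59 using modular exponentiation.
Using Fermat: 7^{58} ≡ 1 mod 59. 264 ≡ 32 mod 58. So 7^{264} ≡ 7^{32} ≡ 48 mod 59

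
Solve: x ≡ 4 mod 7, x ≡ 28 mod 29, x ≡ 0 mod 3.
M = 7 × 29 × 3 = 609. M₁ = 87, y₁ ≡ 5 mod 7. M₂ = 21, y₂ ≡ 18 mod 29. M₃ = 203, y₃ ≡ 2 mod 3. x = 4×87×5 + 28×21×18 + 0×203×2 ≡ 144 mod 609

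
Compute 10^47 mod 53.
By repeated squaring (mod 53): 10^{1}≡10, 10^{2}≡47, 10^{4}≡36, 10^{8}≡24, 10^{16}≡46, 10^{32}≡49. Then 10^{47} = 10^{32+8+4+2+1} ≡ 49 × 24 × 36 × 47 × 10 ≡ 24 (mod 53)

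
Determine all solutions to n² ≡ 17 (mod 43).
The square roots of 17 mod 43 are 24 and 19. Verify: 24² = 576 ≡ 17 (mod 43)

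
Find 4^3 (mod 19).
4^{3} = 64 ≡ 7 (mod 19)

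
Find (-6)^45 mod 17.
Using Fermat: (-6)^{16} ≡ 1 mod 17. 45 ≡ 13 mod 16. So (-6)^{45} ≡ (-6)^{13} ≡ 7 mod 17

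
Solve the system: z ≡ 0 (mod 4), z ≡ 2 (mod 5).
M = 4 × 5 = 20. M₁ = 5, y₁ ≡ 1 (mod 4). M₂ = 4, y₂ ≡ 4 (mod 5). z = 0×5×1 + 2×4×4 ≡ 12 (mod 20)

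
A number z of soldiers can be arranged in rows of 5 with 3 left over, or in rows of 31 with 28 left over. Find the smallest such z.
M = 5 × 31 = 155. M₁ = 31, y₁ ≡ 1 mod 5. M₂ = 5, y₂ ≡ 25 mod 31. z = 3×31×1 + 28×5×25 ≡ 28 mod 155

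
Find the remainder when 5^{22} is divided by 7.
By Fermat: 5^{6} ≡ 1 mod 7. 22 = 3×6 + 4. So 5^{22} ≡ 5^{4} ≡ 2 mod 7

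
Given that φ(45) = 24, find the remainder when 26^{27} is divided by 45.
By Euler: 26^{24} ≡ 1 (mod 45) since gcd(26, 45) = 1. 27 = 1×24 + 3. So 26^{27} ≡ 26^{3} ≡ 26 (mod 45)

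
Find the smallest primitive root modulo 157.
g = 5. For each prime q|156: 5^{78}≡156, 5^{52}≡12, 5^{12}≡130, none ≡ 1, so ord_157(5) = 156 and 5 is a primitive root.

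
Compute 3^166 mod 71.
Using Fermat: 3^{70} ≡ 1 (mod 71). 166 ≡ 26 (mod 70). So 3^{166} ≡ 3^{26} ≡ 40 (mod 71)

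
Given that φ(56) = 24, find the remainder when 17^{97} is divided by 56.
By Euler: 17^{24} ≡ 1 mod 56 since gcd(17, 56) = 1. 97 = 4×24 + 1. So 17^{97} ≡ 17^{1} ≡ 17 mod 56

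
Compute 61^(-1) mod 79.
Since 79 is prime, by Fermat 61^(-1) ≡ 61^{77} ≡ 57 mod 79. Verify: 61 × 57 = 3477 ≡ 1 mod 79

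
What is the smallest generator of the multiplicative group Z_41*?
g = 6. For each prime q|40: 6^{20}≡40, 6^{8}≡10, none ≡ 1, so ord_41(6) = 40 and 6 is a primitive root.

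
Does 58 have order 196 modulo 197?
ord_197(58) divides 196. For each prime q|196: 58^{98}≡196, 58^{28}≡178, none ≡ 1. So 58 has order 196 and is a primitive root mod 197.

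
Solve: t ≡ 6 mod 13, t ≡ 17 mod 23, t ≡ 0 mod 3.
M = 13 × 23 × 3 = 897. M₁ = 69, y₁ ≡ 10 mod 13. M₂ = 39, y₂ ≡ 13 mod 23. M₃ = 299, y₃ ≡ 2 mod 3. t = 6×69×10 + 17×39×13 + 0×299×2 ≡ 201 mod 897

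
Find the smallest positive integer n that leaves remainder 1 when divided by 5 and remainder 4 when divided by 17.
M = 5 × 17 = 85. M₁ = 17, y₁ ≡ 3 mod 5. M₂ = 5, y₂ ≡ 7 mod 17. n = 1×17×3 + 4×5×7 ≡ 21 mod 85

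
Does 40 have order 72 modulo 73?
ord_73(40) divides 72. For each prime q|72: 40^{36}≡72, 40^{24}≡8, none ≡ 1. So 40 has order 72 and is a primitive root mod 73.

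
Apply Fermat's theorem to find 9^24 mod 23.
By Fermat: 9^{22} ≡ 1 mod 23. So 9^{24} = 9^{22} · 9^{2} ≡ 9^{2} ≡ 12 mod 23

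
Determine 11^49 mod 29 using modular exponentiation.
Using Fermat: 11^{28} ≡ 1 (mod 29). 49 ≡ 21 (mod 28). So 11^{49} ≡ 11^{21} ≡ 17 (mod 29)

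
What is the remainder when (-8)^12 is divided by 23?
By repeated squaring (mod 23): (-8)^{1}≡15, (-8)^{2}≡18, (-8)^{4}≡2, (-8)^{8}≡4. Then (-8)^{12} = (-8)^{8+4} ≡ 4 × 2 ≡ 8 (mod 23)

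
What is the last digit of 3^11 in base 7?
Using Fermat: 3^{6} ≡ 1 (mod 7). 11 ≡ 5 (mod 6). So 3^{11} ≡ 3^{5} ≡ 5 (mod 7)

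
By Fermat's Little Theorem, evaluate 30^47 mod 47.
By Fermat: 30^{46} ≡ 1 mod 47. So 30^{47} = 30^{46} · 30^{1} ≡ 30^{1} ≡ 30 mod 47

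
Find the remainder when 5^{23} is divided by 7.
By Fermat: 5^{6} ≡ 1 mod 7. 23 = 3×6 + 5. So 5^{23} ≡ 5^{5} ≡ 3 mod 7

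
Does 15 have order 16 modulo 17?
15^{8} ≡ 1 mod 17 and 8 < 16, so ord_17(15) = 8 ≠ 16 and 15 is not a primitive root.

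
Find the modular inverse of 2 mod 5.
Since 5 is prime, by Fermat 2^(-1) ≡ 2^{3} ≡ 3 mod 5. Verify: 2 × 3 = 6 ≡ 1 mod 5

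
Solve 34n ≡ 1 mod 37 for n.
Since 37 is prime, by Fermat 34^(-1) ≡ 34^{35} ≡ 12 mod 37. Verify: 34 × 12 = 408 ≡ 1 mod 37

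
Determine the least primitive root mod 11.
g = 2. Powers: [2, 4, 8, 5, 10, 9, 7, 3, 6, 1] generates all 10 non-zero residues.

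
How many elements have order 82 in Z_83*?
Number of primitive roots mod 83 = φ(p-1) = φ(82) = 40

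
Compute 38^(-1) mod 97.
Since 97 is prime, by Fermat 38^(-1) ≡ 38^{95} ≡ 23 mod 97. Verify: 38 × 23 = 874 ≡ 1 mod 97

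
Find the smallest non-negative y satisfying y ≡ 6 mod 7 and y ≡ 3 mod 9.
M = 7 × 9 = 63. M₁ = 9, y₁ ≡ 4 mod 7. M₂ = 7, y₂ ≡ 4 mod 9. y = 6×9×4 + 3×7×4 ≡ 48 mod 63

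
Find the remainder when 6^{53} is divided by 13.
By Fermat: 6^{12} ≡ 1 (mod 13). 53 = 4×12 + 5. So 6^{53} ≡ 6^{5} ≡ 2 (mod 13)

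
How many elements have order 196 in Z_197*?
There are φ(197-1) = φ(196) = 84 primitive roots modulo 197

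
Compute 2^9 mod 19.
By repeated squaring mod 19: 2^{1}≡2, 2^{2}≡4, 2^{4}≡16, 2^{8}≡9. Then 2^{9} = 2^{8+1} ≡ 9 × 2 ≡ 18 mod 19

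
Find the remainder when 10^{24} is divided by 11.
By Fermat: 10^{10} ≡ 1 mod 11. 24 = 2×10 + 4. So 10^{24} ≡ 10^{4} ≡ 1 mod 11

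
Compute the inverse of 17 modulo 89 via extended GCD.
Extended GCD: 17(21) + 89(-4) = 1. So 17^(-1) ≡ 21 mod 89. Verify: 17 × 21 = 357 ≡ 1 mod 89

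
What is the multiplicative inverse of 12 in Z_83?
Since 83 is prime, by Fermat 12^(-1) ≡ 12^{81} ≡ 7 mod 83. Verify: 12 × 7 = 84 ≡ 1 mod 83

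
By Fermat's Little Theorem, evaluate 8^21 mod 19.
By Fermat: 8^{18} ≡ 1 (mod 19). So 8^{21} = 8^{18} · 8^{3} ≡ 8^{3} ≡ 18 (mod 19)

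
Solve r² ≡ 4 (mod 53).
The square roots of 4 mod 53 are 51 and 2. Verify: 51² = 2601 ≡ 4 (mod 53)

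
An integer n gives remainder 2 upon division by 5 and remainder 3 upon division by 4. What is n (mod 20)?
M = 5 × 4 = 20. M₁ = 4, y₁ ≡ 4 (mod 5). M₂ = 5, y₂ ≡ 1 (mod 4). n = 2×4×4 + 3×5×1 ≡ 7 (mod 20)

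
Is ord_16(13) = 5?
Powers of 13 mod 16: 13^1≡13, 13^2≡9, 13^3≡5, 13^4≡1. Already 13^4≡1, so the order is 4 < 5. No, the actual order is 4.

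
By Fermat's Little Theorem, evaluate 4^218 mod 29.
By Fermat: 4^{28} ≡ 1 mod 29. 218 ≡ 22 mod 28. So 4^{218} ≡ 4^{22} ≡ 25 mod 29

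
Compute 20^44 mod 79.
By repeated squaring mod 79: 20^{1}≡20, 20^{2}≡5, 20^{4}≡25, 20^{8}≡72, 20^{16}≡49, 20^{32}≡31. Then 20^{44} = 20^{32+8+4} ≡ 31 × 72 × 25 ≡ 26 mod 79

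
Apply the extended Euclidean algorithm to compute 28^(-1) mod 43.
Extended GCD: 28(20) + 43(-13) = 1. So 28^(-1) ≡ 20 (mod 43). Verify: 28 × 20 = 560 ≡ 1 (mod 43)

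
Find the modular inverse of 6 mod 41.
Since 41 is prime, by Fermat 6^(-1) ≡ 6^{39} ≡ 7 (mod 41). Verify: 6 × 7 = 42 ≡ 1 (mod 41)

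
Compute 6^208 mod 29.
Using Fermat: 6^{28} ≡ 1 (mod 29). 208 ≡ 12 (mod 28). So 6^{208} ≡ 6^{12} ≡ 25 (mod 29)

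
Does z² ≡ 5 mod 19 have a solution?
By Euler's criterion: 5^{9} ≡ 1 mod 19. Since this equals 1, 5 is a QR.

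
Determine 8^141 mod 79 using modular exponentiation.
Using Fermat: 8^{78} ≡ 1 mod 79. 141 ≡ 63 mod 78. So 8^{141} ≡ 8^{63} ≡ 21 mod 79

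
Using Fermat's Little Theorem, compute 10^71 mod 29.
By Fermat: 10^{28} ≡ 1 (mod 29). 71 = 2×28 + 15. So 10^{71} ≡ 10^{15} ≡ 19 (mod 29)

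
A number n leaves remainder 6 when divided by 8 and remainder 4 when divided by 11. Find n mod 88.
M = 8 × 11 = 88. M₁ = 11, y₁ ≡ 3 mod 8. M₂ = 8, y₂ ≡ 7 mod 11. n = 6×11×3 + 4×8×7 ≡ 70 mod 88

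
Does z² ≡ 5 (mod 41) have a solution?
By Euler's criterion: 5^{20} ≡ 1 (mod 41). Since this equals 1, 5 is a QR.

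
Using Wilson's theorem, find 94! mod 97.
(96)! = (94)! × (95) × (96) ≡ -1 mod 97. So (94)! ≡ -1 × [(96)(95)]^(-1) ≡ 48 mod 97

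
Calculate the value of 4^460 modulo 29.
Using Fermat: 4^{28} ≡ 1 mod 29. 460 ≡ 12 mod 28. So 4^{460} ≡ 4^{12} ≡ 20 mod 29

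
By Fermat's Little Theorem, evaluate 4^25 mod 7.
By Fermat: 4^{6} ≡ 1 (mod 7). 25 = 4×6 + 1. So 4^{25} ≡ 4^{1} ≡ 4 (mod 7)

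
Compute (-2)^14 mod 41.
By repeated squaring (mod 41): (-2)^{1}≡39, (-2)^{2}≡4, (-2)^{4}≡16, (-2)^{8}≡10. Then (-2)^{14} = (-2)^{8+4+2} ≡ 10 × 16 × 4 ≡ 25 (mod 41)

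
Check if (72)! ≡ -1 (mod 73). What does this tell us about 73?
(72)! mod 73 = 72. Since this equals -1 (mod 73), Wilson confirms 73 is prime.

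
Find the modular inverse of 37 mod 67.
Since 67 is prime, by Fermat 37^(-1) ≡ 37^{65} ≡ 29 mod 67. Verify: 37 × 29 = 1073 ≡ 1 mod 67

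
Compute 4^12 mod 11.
Using Fermat: 4^{10} ≡ 1 mod 11. 12 ≡ 2 mod 10. So 4^{12} ≡ 4^{2} ≡ 5 mod 11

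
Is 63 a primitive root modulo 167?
63^{83} ≡ 1 (mod 167) and 83 < 166, so ord_167(63) = 83 ≠ 166 and 63 is not a primitive root.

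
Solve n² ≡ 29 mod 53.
The square roots of 29 mod 53 are 33 and 20. Verify: 33² = 1089 ≡ 29 mod 53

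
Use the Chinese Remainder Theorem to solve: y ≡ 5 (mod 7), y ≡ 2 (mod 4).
M = 7 × 4 = 28. M₁ = 4, y₁ ≡ 2 (mod 7). M₂ = 7, y₂ ≡ 3 (mod 4). y = 5×4×2 + 2×7×3 ≡ 26 (mod 28)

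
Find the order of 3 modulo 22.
Powers of 3 mod 22: 3^1≡3, 3^2≡9, 3^3≡5, 3^4≡15, 3^5≡1. ord_22(3) = 5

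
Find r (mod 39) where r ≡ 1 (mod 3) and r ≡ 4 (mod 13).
M = 3 × 13 = 39. M₁ = 13, y₁ ≡ 1 (mod 3). M₂ = 3, y₂ ≡ 9 (mod 13). r = 1×13×1 + 4×3×9 ≡ 4 (mod 39)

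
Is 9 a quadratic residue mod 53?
By Euler's criterion: 9^{26} ≡ 1 (mod 53). Since this equals 1, 9 is a QR.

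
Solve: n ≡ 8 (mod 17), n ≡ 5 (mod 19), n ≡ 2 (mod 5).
M = 17 × 19 × 5 = 1615. M₁ = 95, y₁ ≡ 12 (mod 17). M₂ = 85, y₂ ≡ 17 (mod 19). M₃ = 323, y₃ ≡ 2 (mod 5). n = 8×95×12 + 5×85×17 + 2×323×2 ≡ 1487 (mod 1615)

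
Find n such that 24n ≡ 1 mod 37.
Since 37 is prime, by Fermat 24^(-1) ≡ 24^{35} ≡ 17 mod 37. Verify: 24 × 17 = 408 ≡ 1 mod 37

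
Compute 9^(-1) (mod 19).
Since 19 is prime, by Fermat 9^(-1) ≡ 9^{17} ≡ 17 (mod 19). Verify: 9 × 17 = 153 ≡ 1 (mod 19)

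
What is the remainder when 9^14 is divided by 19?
By repeated squaring mod 19: 9^{1}≡9, 9^{2}≡5, 9^{4}≡6, 9^{8}≡17. Then 9^{14} = 9^{8+4+2} ≡ 17 × 6 × 5 ≡ 16 mod 19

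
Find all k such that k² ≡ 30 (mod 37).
The square roots of 30 mod 37 are 17 and 20. Verify: 17² = 289 ≡ 30 (mod 37)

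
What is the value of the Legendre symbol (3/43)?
(3/43) = 3^{21} mod 43 = -1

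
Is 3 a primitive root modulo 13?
3^{3} ≡ 1 mod 13 and 3 < 12, so ord_13(3) = 3 ≠ 12 and 3 is not a primitive root.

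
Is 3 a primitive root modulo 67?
3^{22} ≡ 1 mod 67 and 22 < 66, so ord_67(3) = 22 ≠ 66 and 3 is not a primitive root.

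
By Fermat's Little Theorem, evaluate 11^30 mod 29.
By Fermat: 11^{28} ≡ 1 (mod 29). So 11^{30} = 11^{28} · 11^{2} ≡ 11^{2} ≡ 5 (mod 29)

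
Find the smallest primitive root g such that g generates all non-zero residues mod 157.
g = 5. Powers: [5, 25, 125, 154, 142, 82, 96, ...] generates all 156 non-zero residues.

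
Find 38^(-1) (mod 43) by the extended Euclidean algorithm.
Extended GCD: 38(17) + 43(-15) = 1. So 38^(-1) ≡ 17 (mod 43). Verify: 38 × 17 = 646 ≡ 1 (mod 43)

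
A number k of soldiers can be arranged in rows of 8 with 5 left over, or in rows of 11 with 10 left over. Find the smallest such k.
M = 8 × 11 = 88. M₁ = 11, y₁ ≡ 3 mod 8. M₂ = 8, y₂ ≡ 7 mod 11. k = 5×11×3 + 10×8×7 ≡ 21 mod 88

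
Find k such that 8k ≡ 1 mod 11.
Since 11 is prime, by Fermat 8^(-1) ≡ 8^{9} ≡ 7 mod 11. Verify: 8 × 7 = 56 ≡ 1 mod 11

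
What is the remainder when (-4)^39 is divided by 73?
By repeated squaring (mod 73): (-4)^{1}≡69, (-4)^{2}≡16, (-4)^{4}≡37, (-4)^{8}≡55, (-4)^{16}≡32, (-4)^{32}≡2. Then (-4)^{39} = (-4)^{32+4+2+1} ≡ 2 × 37 × 16 × 69 ≡ 9 (mod 73)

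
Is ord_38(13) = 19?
Powers of 13 mod 38: 13^1≡13, 13^2≡17, 13^3≡31, 13^4≡23, 13^5≡33, 13^6≡11, 13^7≡29, 13^8≡35, 13^9≡37, 13^10≡25, 13^11≡21, 13^12≡7, 13^13≡15, 13^14≡5, 13^15≡27, 13^16≡9, 13^17≡3, 13^18≡1. Already 13^18≡1, so the order is 18 < 19. No, the actual order is 18.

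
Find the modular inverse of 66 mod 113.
Since 113 is prime, by Fermat 66^(-1) ≡ 66^{111} ≡ 12 mod 113. Verify: 66 × 12 = 792 ≡ 1 mod 113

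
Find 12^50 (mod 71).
By repeated squaring (mod 71): 12^{1}≡12, 12^{2}≡2, 12^{4}≡4, 12^{8}≡16, 12^{16}≡43, 12^{32}≡3. Then 12^{50} = 12^{32+16+2} ≡ 3 × 43 × 2 ≡ 45 (mod 71)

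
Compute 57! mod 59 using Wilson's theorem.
(58)! = (57)! × (58) ≡ -1 mod 59. So (57)! ≡ -1 × (58)^(-1) ≡ (-1)×(-1) = 1 mod 59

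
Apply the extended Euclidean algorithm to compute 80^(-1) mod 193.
Extended GCD: 80(-41) + 193(17) = 1. So 80^(-1) ≡ -41 ≡ 152 mod 193. Verify: 80 × 152 = 12160 ≡ 1 mod 193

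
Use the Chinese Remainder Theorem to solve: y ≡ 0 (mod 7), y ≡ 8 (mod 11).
M = 7 × 11 = 77. M₁ = 11, y₁ ≡ 2 (mod 7). M₂ = 7, y₂ ≡ 8 (mod 11). y = 0×11×2 + 8×7×8 ≡ 63 (mod 77)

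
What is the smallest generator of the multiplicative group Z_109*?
g = 6. For each prime q|108: 6^{54}≡108, 6^{36}≡63, none ≡ 1, so ord_109(6) = 108 and 6 is a primitive root.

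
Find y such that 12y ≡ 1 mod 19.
Since 19 is prime, by Fermat 12^(-1) ≡ 12^{17} ≡ 8 mod 19. Verify: 12 × 8 = 96 ≡ 1 mod 19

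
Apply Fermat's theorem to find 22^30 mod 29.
By Fermat: 22^{28} ≡ 1 mod 29. So 22^{30} = 22^{28} · 22^{2} ≡ 22^{2} ≡ 20 mod 29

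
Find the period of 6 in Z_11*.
Powers of 6 mod 11: 6^1≡6, 6^2≡3, 6^3≡7, 6^4≡9, 6^5≡10, 6^6≡5, 6^7≡8, 6^8≡4, 6^9≡2, 6^10≡1. So the order of 6 is 10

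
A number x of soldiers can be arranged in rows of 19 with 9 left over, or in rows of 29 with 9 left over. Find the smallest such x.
M = 19 × 29 = 551. M₁ = 29, y₁ ≡ 2 (mod 19). M₂ = 19, y₂ ≡ 26 (mod 29). x = 9×29×2 + 9×19×26 ≡ 9 (mod 551)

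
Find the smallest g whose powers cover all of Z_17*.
g = 3. Powers: [3, 9, 10, 13, 5, 15, 11, 16, ...] generates all 16 non-zero residues.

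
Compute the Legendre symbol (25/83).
(25/83) = 25^{41} mod 83 = 1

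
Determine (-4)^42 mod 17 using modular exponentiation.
Using Fermat: (-4)^{16} ≡ 1 (mod 17). 42 ≡ 10 (mod 16). So (-4)^{42} ≡ (-4)^{10} ≡ 16 (mod 17)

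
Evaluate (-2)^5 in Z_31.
By repeated squaring mod 31: (-2)^{1}≡29, (-2)^{2}≡4, (-2)^{4}≡16. Then (-2)^{5} = (-2)^{4+1} ≡ 16 × 29 ≡ 30 mod 31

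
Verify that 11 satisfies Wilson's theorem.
(10)! mod 11 = 10. Since this equals -1 mod 11, Wilson confirms 11 is prime.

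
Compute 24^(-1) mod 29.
Since 29 is prime, by Fermat 24^(-1) ≡ 24^{27} ≡ 23 mod 29. Verify: 24 × 23 = 552 ≡ 1 mod 29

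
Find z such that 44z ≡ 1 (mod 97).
Since 97 is prime, by Fermat 44^(-1) ≡ 44^{95} ≡ 86 (mod 97). Verify: 44 × 86 = 3784 ≡ 1 (mod 97)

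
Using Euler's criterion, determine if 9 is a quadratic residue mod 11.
By Euler's criterion: 9^{5} ≡ 1 (mod 11). Since this equals 1, 9 is a QR.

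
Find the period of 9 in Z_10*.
Powers of 9 mod 10: 9^1≡9, 9^2≡1. ord_10(9) = 2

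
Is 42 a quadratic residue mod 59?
By Euler's criterion: 42^{29} ≡ 58 (mod 59). Since this equals -1 (≡ 58), 42 is not a QR.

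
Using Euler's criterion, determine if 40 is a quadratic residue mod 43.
By Euler's criterion: 40^{21} ≡ 1 mod 43. Since this equals 1, 40 is a QR.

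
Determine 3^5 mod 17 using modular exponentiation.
By repeated squaring mod 17: 3^{1}≡3, 3^{2}≡9, 3^{4}≡13. Then 3^{5} = 3^{4+1} ≡ 13 × 3 ≡ 5 mod 17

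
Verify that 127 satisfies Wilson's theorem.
(126)! mod 127 = 126. Since this equals -1 mod 127, Wilson confirms 127 is prime.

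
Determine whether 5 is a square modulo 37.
By Euler's criterion: 5^{18} ≡ 36 mod 37. Since this equals -1 (≡ 36), 5 is not a QR.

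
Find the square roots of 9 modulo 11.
The square roots of 9 mod 11 are 3 and 8. Verify: 3² = 9 ≡ 9 (mod 11)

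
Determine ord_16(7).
Powers of 7 mod 16: 7^1≡7, 7^2≡1. Order = 2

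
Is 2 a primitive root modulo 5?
ord_5(2) divides 4. For each prime q|4: 2^{2}≡4, none ≡ 1. So 2 has order 4 and is a primitive root mod 5.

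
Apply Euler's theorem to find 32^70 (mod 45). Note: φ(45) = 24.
By Euler: 32^{24} ≡ 1 (mod 45) since gcd(32, 45) = 1. 70 = 2×24 + 22. So 32^{70} ≡ 32^{22} ≡ 4 (mod 45)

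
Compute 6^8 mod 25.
By repeated squaring mod 25: 6^{1}≡6, 6^{2}≡11, 6^{4}≡21, 6^{8}≡16. So 6^{8} ≡ 16 mod 25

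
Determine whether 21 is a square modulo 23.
By Euler's criterion: 21^{11} ≡ 22 mod 23. Since this equals -1 (≡ 22), 21 is not a QR.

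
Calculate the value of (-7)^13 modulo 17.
By repeated squaring mod 17: (-7)^{1}≡10, (-7)^{2}≡15, (-7)^{4}≡4, (-7)^{8}≡16. Then (-7)^{13} = (-7)^{8+4+1} ≡ 16 × 4 × 10 ≡ 11 mod 17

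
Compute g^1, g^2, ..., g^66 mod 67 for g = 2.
2^1, 2^2, ..., 2^{66} mod 67: [2, 4, 8, 16, 32, 64, 61, 55, 43, 19, 38, 9, 18, 36, 5, 10, 20, 40, 13, 26, 52, 37, 7, 14, 28, 56, 45, 23, 46, 25, 50, 33, 66, 65, 63, 59, 51, 35, 3, 6, 12, 24, 48, 29, 58, 49, 31, 62, 57, 47, 27, 54, 41, 15, 30, 60, 53, 39, 11, 22, 44, 21, 42, 17, 34, 1]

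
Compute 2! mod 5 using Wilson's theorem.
(4)! = (2)! × (3) × (4) ≡ -1 mod 5. So (2)! ≡ -1 × [(4)(3)]^(-1) ≡ 2 mod 5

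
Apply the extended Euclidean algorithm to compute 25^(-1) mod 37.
Extended GCD: 25(3) + 37(-2) = 1. So 25^(-1) ≡ 3 (mod 37). Verify: 25 × 3 = 75 ≡ 1 (mod 37)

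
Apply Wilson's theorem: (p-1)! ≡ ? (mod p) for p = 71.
By Wilson's theorem, (70)! ≡ -1 ≡ 70 (mod 71)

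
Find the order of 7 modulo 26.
Powers of 7 mod 26: 7^1≡7, 7^2≡23, 7^3≡5, 7^4≡9, 7^5≡11, 7^6≡25, 7^7≡19, 7^8≡3, 7^9≡21, 7^10≡17, 7^11≡15, 7^12≡1. So the order of 7 is 12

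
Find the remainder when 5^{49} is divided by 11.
By Fermat: 5^{10} ≡ 1 (mod 11). 49 = 4×10 + 9. So 5^{49} ≡ 5^{9} ≡ 9 (mod 11)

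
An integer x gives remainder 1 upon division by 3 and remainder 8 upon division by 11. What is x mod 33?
M = 3 × 11 = 33. M₁ = 11, y₁ ≡ 2 mod 3. M₂ = 3, y₂ ≡ 4 mod 11. x = 1×11×2 + 8×3×4 ≡ 19 mod 33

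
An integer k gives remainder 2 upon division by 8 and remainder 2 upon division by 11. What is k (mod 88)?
M = 8 × 11 = 88. M₁ = 11, y₁ ≡ 3 (mod 8). M₂ = 8, y₂ ≡ 7 (mod 11). k = 2×11×3 + 2×8×7 ≡ 2 (mod 88)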